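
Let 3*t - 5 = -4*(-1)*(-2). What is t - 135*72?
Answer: -9721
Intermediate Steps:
t = -1 (t = 5/3 + (-4*(-1)*(-2))/3 = 5/3 + (4*(-2))/3 = 5/3 + (1/3)*(-8) = 5/3 - 8/3 = -1)
t - 135*72 = -1 - 135*72 = -1 - 9720 = -9721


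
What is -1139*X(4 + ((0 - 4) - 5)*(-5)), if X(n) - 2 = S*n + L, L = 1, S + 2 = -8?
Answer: 554693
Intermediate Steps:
S = -10 (S = -2 - 8 = -10)
X(n) = 3 - 10*n (X(n) = 2 + (-10*n + 1) = 2 + (1 - 10*n) = 3 - 10*n)
-1139*X(4 + ((0 - 4) - 5)*(-5)) = -1139*(3 - 10*(4 + ((0 - 4) - 5)*(-5))) = -1139*(3 - 10*(4 + (-4 - 5)*(-5))) = -1139*(3 - 10*(4 - 9*(-5))) = -1139*(3 - 10*(4 + 45)) = -1139*(3 - 10*49) = -1139*(3 - 490) = -1139*(-487) = 554693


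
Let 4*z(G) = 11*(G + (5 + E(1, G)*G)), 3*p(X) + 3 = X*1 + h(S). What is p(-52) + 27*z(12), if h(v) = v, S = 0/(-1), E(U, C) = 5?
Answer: 68387/12 ≈ 5698.9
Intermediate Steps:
S = 0 (S = 0*(-1) = 0)
p(X) = -1 + X/3 (p(X) = -1 + (X*1 + 0)/3 = -1 + (X + 0)/3 = -1 + X/3)
z(G) = 55/4 + 33*G/2 (z(G) = (11*(G + (5 + 5*G)))/4 = (11*(5 + 6*G))/4 = (55 + 66*G)/4 = 55/4 + 33*G/2)
p(-52) + 27*z(12) = (-1 + (1/3)*(-52)) + 27*(55/4 + (33/2)*12) = (-1 - 52/3) + 27*(55/4 + 198) = -55/3 + 27*(847/4) = -55/3 + 22869/4 = 68387/12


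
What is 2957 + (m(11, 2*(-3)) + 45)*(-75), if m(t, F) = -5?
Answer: -43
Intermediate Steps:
2957 + (m(11, 2*(-3)) + 45)*(-75) = 2957 + (-5 + 45)*(-75) = 2957 + 40*(-75) = 2957 - 3000 = -43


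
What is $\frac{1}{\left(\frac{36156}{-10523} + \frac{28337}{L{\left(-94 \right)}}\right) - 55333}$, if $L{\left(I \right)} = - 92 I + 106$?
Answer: $- \frac{92118342}{5097202537259} \approx -1.8072 \cdot 10^{-5}$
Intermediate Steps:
$L{\left(I \right)} = 106 - 92 I$
$\frac{1}{\left(\frac{36156}{-10523} + \frac{28337}{L{\left(-94 \right)}}\right) - 55333} = \frac{1}{\left(\frac{36156}{-10523} + \frac{28337}{106 - -8648}\right) - 55333} = \frac{1}{\left(36156 \left(- \frac{1}{10523}\right) + \frac{28337}{106 + 8648}\right) - 55333} = \frac{1}{\left(- \frac{36156}{10523} + \frac{28337}{8754}\right) - 55333} = \frac{1}{- \frac{18319373}{92118342} - 55333} = \frac{1}{- \frac{5097202537259}{92118342}} = - \frac{92118342}{5097202537259}$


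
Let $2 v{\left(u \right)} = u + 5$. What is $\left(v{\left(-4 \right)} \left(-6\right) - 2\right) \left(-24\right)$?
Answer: $120$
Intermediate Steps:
$v{\left(u \right)} = \frac{5}{2} + \frac{u}{2}$ ($v{\left(u \right)} = \frac{u + 5}{2} = \frac{5 + u}{2} = \frac{5}{2} + \frac{u}{2}$)
$\left(v{\left(-4 \right)} \left(-6\right) - 2\right) \left(-24\right) = \left(\left(\frac{5}{2} + \frac{1}{2} \left(-4\right)\right) \left(-6\right) - 2\right) \left(-24\right) = \left(\left(\frac{5}{2} - 2\right) \left(-6\right) - 2\right) \left(-24\right) = \left(\frac{1}{2} \left(-6\right) - 2\right) \left(-24\right) = \left(-3 - 2\right) \left(-24\right) = \left(-5\right) \left(-24\right) = 120$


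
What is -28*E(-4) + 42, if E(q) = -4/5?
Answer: 322/5 ≈ 64.400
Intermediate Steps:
E(q) = -⅘ (E(q) = -4*⅕ = -⅘)
-28*E(-4) + 42 = -28*(-⅘) + 42 = 112/5 + 42 = 322/5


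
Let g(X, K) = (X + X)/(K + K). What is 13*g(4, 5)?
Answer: 52/5 ≈ 10.400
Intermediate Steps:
g(X, K) = X/K (g(X, K) = (2*X)/((2*K)) = (2*X)*(1/(2*K)) = X/K)
13*g(4, 5) = 13*(4/5) = 13*(4*(⅕)) = 13*(⅘) = 52/5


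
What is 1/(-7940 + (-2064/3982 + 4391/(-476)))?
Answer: -947716/7534098753 ≈ -0.00012579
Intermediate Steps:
1/(-7940 + (-2064/3982 + 4391/(-476))) = 1/(-7940 + (-2064*1/3982 + 4391*(-1/476))) = 1/(-7940 + (-1032/1991 - 4391/476)) = 1/(-7940 - 9233713/947716) = 1/(-7534098753/947716) = -947716/7534098753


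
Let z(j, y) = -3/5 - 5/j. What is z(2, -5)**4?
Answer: 923521/10000 ≈ 92.352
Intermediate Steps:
z(j, y) = -3/5 - 5/j (z(j, y) = -3*1/5 - 5/j = -3/5 - 5/j)
z(2, -5)**4 = (-3/5 - 5/2)**4 = (-31/10)**4 = 923521/10000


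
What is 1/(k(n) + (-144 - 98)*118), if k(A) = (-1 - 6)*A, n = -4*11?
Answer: -1/28248 ≈ -3.5401e-5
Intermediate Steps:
n = -44
k(A) = -7*A
1/(k(n) + (-144 - 98)*118) = 1/(-7*(-44) + (-144 - 98)*118) = 1/(308 - 242*118) = 1/(308 - 28556) = 1/(-28248) = -1/28248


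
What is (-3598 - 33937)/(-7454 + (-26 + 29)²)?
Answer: 7507/1489 ≈ 5.0416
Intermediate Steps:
(-3598 - 33937)/(-7454 + (-26 + 29)²) = -37535/(-7454 + 3²) = -37535/(-7454 + 9) = -37535/(-7445) = -37535*(-1/7445) = 7507/1489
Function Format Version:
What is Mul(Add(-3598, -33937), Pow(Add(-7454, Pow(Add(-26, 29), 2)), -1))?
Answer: Rational(7507, 1489) ≈ 5.0416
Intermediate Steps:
Mul(Add(-3598, -33937), Pow(Add(-7454, Pow(Add(-26, 29), 2)), -1)) = Mul(-37535, Pow(Add(-7454, Pow(3, 2)), -1)) = Mul(-37535, Pow(Add(-7454, 9), -1)) = Mul(-37535, Pow(-7445, -1)) = Mul(-37535, Rational(-1, 7445)) = Rational(7507, 1489)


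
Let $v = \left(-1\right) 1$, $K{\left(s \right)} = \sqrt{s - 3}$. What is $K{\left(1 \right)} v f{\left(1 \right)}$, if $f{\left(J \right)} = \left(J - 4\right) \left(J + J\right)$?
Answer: $6 i \sqrt{2} \approx 8.4853 i$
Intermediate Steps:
$K{\left(s \right)} = \sqrt{-3 + s}$
$v = -1$
$f{\left(J \right)} = 2 J \left(-4 + J\right)$ ($f{\left(J \right)} = \left(-4 + J\right) 2 J = 2 J \left(-4 + J\right)$)
$K{\left(1 \right)} v f{\left(1 \right)} = \sqrt{-3 + 1} \left(-1\right) 2 \cdot 1 \left(-4 + 1\right) = \sqrt{-2} \left(-1\right) 2 \cdot 1 \left(-3\right) = i \sqrt{2} \left(-1\right) \left(-6\right) = - i \sqrt{2} \left(-6\right) = 6 i \sqrt{2}$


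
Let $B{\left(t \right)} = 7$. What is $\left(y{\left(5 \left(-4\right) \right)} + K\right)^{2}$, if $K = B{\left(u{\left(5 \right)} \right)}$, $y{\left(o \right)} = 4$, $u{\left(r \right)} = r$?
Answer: $121$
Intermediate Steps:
$K = 7$
$\left(y{\left(5 \left(-4\right) \right)} + K\right)^{2} = \left(4 + 7\right)^{2} = 11^{2} = 121$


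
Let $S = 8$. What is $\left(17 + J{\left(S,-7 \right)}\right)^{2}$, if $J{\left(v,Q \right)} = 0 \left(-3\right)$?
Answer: $289$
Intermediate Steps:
$J{\left(v,Q \right)} = 0$
$\left(17 + J{\left(S,-7 \right)}\right)^{2} = \left(17 + 0\right)^{2} = 17^{2} = 289$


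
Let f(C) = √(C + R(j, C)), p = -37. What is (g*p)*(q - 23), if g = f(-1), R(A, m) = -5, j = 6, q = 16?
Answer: 259*I*√6 ≈ 634.42*I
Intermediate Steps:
f(C) = √(-5 + C) (f(C) = √(C - 5) = √(-5 + C))
g = I*√6 (g = √(-5 - 1) = √(-6) = I*√6 ≈ 2.4495*I)
(g*p)*(q - 23) = ((I*√6)*(-37))*(16 - 23) = -37*I*√6*(-7) = 259*I*√6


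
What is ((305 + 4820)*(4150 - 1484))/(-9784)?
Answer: -6831625/4892 ≈ -1396.5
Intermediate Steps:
((305 + 4820)*(4150 - 1484))/(-9784) = (5125*2666)*(-1/9784) = 13663250*(-1/9784) = -6831625/4892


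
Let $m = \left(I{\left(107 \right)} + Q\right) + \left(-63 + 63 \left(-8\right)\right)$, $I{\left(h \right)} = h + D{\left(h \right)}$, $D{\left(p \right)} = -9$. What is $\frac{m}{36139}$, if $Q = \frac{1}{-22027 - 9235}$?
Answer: $- \frac{14661879}{1129777418} \approx -0.012978$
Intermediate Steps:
$Q = - \frac{1}{31262}$ ($Q = \frac{1}{-31262} = - \frac{1}{31262} \approx -3.1988 \cdot 10^{-5}$)
$I{\left(h \right)} = -9 + h$ ($I{\left(h \right)} = h - 9 = -9 + h$)
$m = - \frac{14661879}{31262}$ ($m = \left(\left(-9 + 107\right) - \frac{1}{31262}\right) + \left(-63 + 63 \left(-8\right)\right) = \left(98 - \frac{1}{31262}\right) - 567 = \frac{3063675}{31262} - 567 = - \frac{14661879}{31262} \approx -469.0$)
$\frac{m}{36139} = - \frac{14661879}{31262 \cdot 36139} = \left(- \frac{14661879}{31262}\right) \frac{1}{36139} = - \frac{14661879}{1129777418}$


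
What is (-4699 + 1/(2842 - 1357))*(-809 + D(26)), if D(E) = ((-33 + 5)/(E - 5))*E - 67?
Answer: 19063934248/4455 ≈ 4.2792e+6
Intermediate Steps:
D(E) = -67 - 28*E/(-5 + E) (D(E) = (-28/(-5 + E))*E - 67 = -28*E/(-5 + E) - 67 = -67 - 28*E/(-5 + E))
(-4699 + 1/(2842 - 1357))*(-809 + D(26)) = (-4699 + 1/(2842 - 1357))*(-809 + 5*(67 - 19*26)/(-5 + 26)) = (-4699 + 1/1485)*(-809 + 5*(67 - 494)/21) = (-4699 + 1/1485)*(-809 + 5*(1/21)*(-427)) = -6978014*(-809 - 305/3)/1485 = -6978014/1485*(-2732/3) = 19063934248/4455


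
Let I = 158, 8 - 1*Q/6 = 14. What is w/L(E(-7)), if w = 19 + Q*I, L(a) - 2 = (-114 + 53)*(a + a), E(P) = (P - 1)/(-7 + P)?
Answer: 39683/474 ≈ 83.719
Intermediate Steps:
Q = -36 (Q = 48 - 6*14 = 48 - 84 = -36)
E(P) = (-1 + P)/(-7 + P)
L(a) = 2 - 122*a (L(a) = 2 + (-114 + 53)*(a + a) = 2 - 122*a)
w = -5669 (w = 19 - 36*158 = 19 - 5688 = -5669)
w/L(E(-7)) = -5669/(2 - 122*(-1 - 7)/(-7 - 7)) = -5669/(2 - 122*(-8)/(-14)) = -5669/(2 - (-61)*(-8)/7) = -5669/(2 - 122*4/7) = -5669/(2 - 488/7) = -5669/(-474/7) = -5669*(-7/474) = 39683/474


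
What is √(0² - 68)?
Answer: 2*I*√17 ≈ 8.2462*I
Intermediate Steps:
√(0² - 68) = √(0 - 68) = √(-68) = 2*I*√17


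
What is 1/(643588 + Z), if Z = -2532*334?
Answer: -1/202100 ≈ -4.9480e-6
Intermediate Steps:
Z = -845688
1/(643588 + Z) = 1/(643588 - 845688) = 1/(-202100) = -1/202100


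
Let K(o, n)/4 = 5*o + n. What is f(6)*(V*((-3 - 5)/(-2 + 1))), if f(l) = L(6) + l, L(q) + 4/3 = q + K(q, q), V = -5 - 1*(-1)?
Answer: -14848/3 ≈ -4949.3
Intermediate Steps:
V = -4 (V = -5 + 1 = -4)
K(o, n) = 4*n + 20*o (K(o, n) = 4*(5*o + n) = 4*(n + 5*o) = 4*n + 20*o)
L(q) = -4/3 + 25*q (L(q) = -4/3 + (q + (4*q + 20*q)) = -4/3 + (q + 24*q) = -4/3 + 25*q)
f(l) = 446/3 + l (f(l) = (-4/3 + 25*6) + l = (-4/3 + 150) + l = 446/3 + l)
f(6)*(V*((-3 - 5)/(-2 + 1))) = (446/3 + 6)*(-4*(-3 - 5)/(-2 + 1)) = 464*(-(-32)/(-1))/3 = 464*(-(-32)*(-1))/3 = 464*(-4*8)/3 = (464/3)*(-32) = -14848/3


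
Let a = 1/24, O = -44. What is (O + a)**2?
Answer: 1113025/576 ≈ 1932.3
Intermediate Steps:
a = 1/24 ≈ 0.041667
(O + a)**2 = (-44 + 1/24)**2 = (-1055/24)**2 = 1113025/576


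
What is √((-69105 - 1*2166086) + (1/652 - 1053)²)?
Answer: I*√478830866839/652 ≈ 1061.3*I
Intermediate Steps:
√((-69105 - 1*2166086) + (1/652 - 1053)²) = √((-69105 - 2166086) + (1/652 - 1053)²) = √(-2235191 + (-686555/652)²) = √(-2235191 + 471357768025/425104) = √(-478830866839/425104) = I*√478830866839/652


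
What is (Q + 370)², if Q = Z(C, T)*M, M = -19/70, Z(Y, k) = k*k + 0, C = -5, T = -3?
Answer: 661981441/4900 ≈ 1.3510e+5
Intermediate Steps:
Z(Y, k) = k² (Z(Y, k) = k² + 0 = k²)
M = -19/70 (M = -19*1/70 = -19/70 ≈ -0.27143)
Q = -171/70 (Q = (-3)²*(-19/70) = 9*(-19/70) = -171/70 ≈ -2.4429)
(Q + 370)² = (-171/70 + 370)² = (25729/70)² = 661981441/4900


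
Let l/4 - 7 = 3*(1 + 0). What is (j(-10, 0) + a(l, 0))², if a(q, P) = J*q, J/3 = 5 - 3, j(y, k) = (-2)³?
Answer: 53824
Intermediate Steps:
j(y, k) = -8
J = 6 (J = 3*(5 - 3) = 3*2 = 6)
l = 40 (l = 28 + 4*(3*(1 + 0)) = 28 + 4*(3*1) = 28 + 4*3 = 28 + 12 = 40)
a(q, P) = 6*q
(j(-10, 0) + a(l, 0))² = (-8 + 6*40)² = (-8 + 240)² = 232² = 53824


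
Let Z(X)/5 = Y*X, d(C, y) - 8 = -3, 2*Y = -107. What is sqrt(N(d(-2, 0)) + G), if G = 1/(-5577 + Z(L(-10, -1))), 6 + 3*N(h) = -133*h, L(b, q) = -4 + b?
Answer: 5*I*sqrt(67560954)/2748 ≈ 14.956*I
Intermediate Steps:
Y = -107/2 (Y = (1/2)*(-107) = -107/2 ≈ -53.500)
d(C, y) = 5 (d(C, y) = 8 - 3 = 5)
N(h) = -2 - 133*h/3 (N(h) = -2 + (-133*h)/3 = -2 - 133*h/3)
Z(X) = -535*X/2 (Z(X) = 5*(-107*X/2) = -535*X/2)
G = -1/1832 (G = 1/(-5577 - 535*(-4 - 10)/2) = 1/(-5577 - 535/2*(-14)) = 1/(-5577 + 3745) = 1/(-1832) = -1/1832 ≈ -0.00054585)
sqrt(N(d(-2, 0)) + G) = sqrt((-2 - 133/3*5) - 1/1832) = sqrt((-2 - 665/3) - 1/1832) = sqrt(-671/3 - 1/1832) = sqrt(-1229275/5496) = 5*I*sqrt(67560954)/2748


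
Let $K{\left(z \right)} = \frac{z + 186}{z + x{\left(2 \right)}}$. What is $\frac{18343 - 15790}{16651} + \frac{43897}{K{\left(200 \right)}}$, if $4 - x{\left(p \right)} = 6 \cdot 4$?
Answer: $\frac{65784097959}{3213643} \approx 20470.0$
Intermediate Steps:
$x{\left(p \right)} = -20$ ($x{\left(p \right)} = 4 - 6 \cdot 4 = 4 - 24 = -20$)
$K{\left(z \right)} = \frac{186 + z}{-20 + z}$ ($K{\left(z \right)} = \frac{z + 186}{z - 20} = \frac{186 + z}{-20 + z}$)
$\frac{18343 - 15790}{16651} + \frac{43897}{K{\left(200 \right)}} = \frac{18343 - 15790}{16651} + \frac{43897}{\frac{1}{-20 + 200} \left(186 + 200\right)} = 2553 \cdot \frac{1}{16651} + \frac{43897}{\frac{1}{180} \cdot 386} = \frac{2553}{16651} + \frac{43897}{\frac{1}{180} \cdot 386} = \frac{2553}{16651} + \frac{43897}{\frac{193}{90}} = \frac{2553}{16651} + 43897 \cdot \frac{90}{193} = \frac{2553}{16651} + \frac{3950730}{193} = \frac{65784097959}{3213643}$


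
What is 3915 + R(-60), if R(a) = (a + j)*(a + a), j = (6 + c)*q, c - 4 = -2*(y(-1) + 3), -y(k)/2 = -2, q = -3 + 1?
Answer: 10155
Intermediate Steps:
q = -2
y(k) = 4 (y(k) = -2*(-2) = 4)
c = -10 (c = 4 - 2*(4 + 3) = 4 - 2*7 = 4 - 14 = -10)
j = 8 (j = (6 - 10)*(-2) = -4*(-2) = 8)
R(a) = 2*a*(8 + a) (R(a) = (a + 8)*(a + a) = (8 + a)*(2*a) = 2*a*(8 + a))
3915 + R(-60) = 3915 + 2*(-60)*(8 - 60) = 3915 + 2*(-60)*(-52) = 3915 + 6240 = 10155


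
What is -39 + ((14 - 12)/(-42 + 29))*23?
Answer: -553/13 ≈ -42.538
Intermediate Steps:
-39 + ((14 - 12)/(-42 + 29))*23 = -39 + (2/(-13))*23 = -39 + (2*(-1/13))*23 = -39 - 2/13*23 = -39 - 46/13 = -553/13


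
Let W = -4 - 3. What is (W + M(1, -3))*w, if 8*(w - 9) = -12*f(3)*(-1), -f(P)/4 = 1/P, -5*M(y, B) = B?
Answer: -224/5 ≈ -44.800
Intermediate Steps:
M(y, B) = -B/5
W = -7
f(P) = -4/P
w = 7 (w = 9 + (-(-48)/3*(-1))/8 = 9 + (-12*(-4/3)*(-1))/8 = 9 + (16*(-1))/8 = 9 + (⅛)*(-16) = 9 - 2 = 7)
(W + M(1, -3))*w = (-7 - ⅕*(-3))*7 = (-7 + ⅗)*7 = -32/5*7 = -224/5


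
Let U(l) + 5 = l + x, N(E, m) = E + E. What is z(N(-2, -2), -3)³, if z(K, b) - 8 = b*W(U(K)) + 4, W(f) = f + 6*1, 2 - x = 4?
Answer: 19683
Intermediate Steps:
x = -2 (x = 2 - 1*4 = 2 - 4 = -2)
N(E, m) = 2*E
U(l) = -7 + l (U(l) = -5 + (l - 2) = -5 + (-2 + l) = -7 + l)
W(f) = 6 + f (W(f) = f + 6 = 6 + f)
z(K, b) = 12 + b*(-1 + K) (z(K, b) = 8 + (b*(6 + (-7 + K)) + 4) = 8 + (b*(-1 + K) + 4) = 8 + (4 + b*(-1 + K)) = 12 + b*(-1 + K))
z(N(-2, -2), -3)³ = (12 - 3*(-1 + 2*(-2)))³ = (12 - 3*(-1 - 4))³ = (12 - 3*(-5))³ = (12 + 15)³ = 27³ = 19683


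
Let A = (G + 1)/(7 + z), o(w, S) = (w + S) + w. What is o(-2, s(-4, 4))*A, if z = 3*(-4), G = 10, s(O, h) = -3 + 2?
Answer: 11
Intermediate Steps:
s(O, h) = -1
o(w, S) = S + 2*w (o(w, S) = (S + w) + w = S + 2*w)
z = -12
A = -11/5 (A = (10 + 1)/(7 - 12) = 11/(-5) = 11*(-⅕) = -11/5 ≈ -2.2000)
o(-2, s(-4, 4))*A = (-1 + 2*(-2))*(-11/5) = (-1 - 4)*(-11/5) = -5*(-11/5) = 11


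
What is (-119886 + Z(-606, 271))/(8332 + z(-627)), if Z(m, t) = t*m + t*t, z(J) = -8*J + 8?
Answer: -210671/13356 ≈ -15.774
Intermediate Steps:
z(J) = 8 - 8*J
Z(m, t) = t² + m*t (Z(m, t) = m*t + t² = t² + m*t)
(-119886 + Z(-606, 271))/(8332 + z(-627)) = (-119886 + 271*(-606 + 271))/(8332 + (8 - 8*(-627))) = (-119886 + 271*(-335))/(8332 + (8 + 5016)) = (-119886 - 90785)/(8332 + 5024) = -210671/13356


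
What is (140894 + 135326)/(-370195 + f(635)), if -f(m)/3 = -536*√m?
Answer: -20451052580/27080488277 - 88832352*√635/27080488277 ≈ -0.83786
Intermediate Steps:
f(m) = 1608*√m (f(m) = -(-1608)*√m = 1608*√m)
(140894 + 135326)/(-370195 + f(635)) = (140894 + 135326)/(-370195 + 1608*√635) = 276220/(-370195 + 1608*√635)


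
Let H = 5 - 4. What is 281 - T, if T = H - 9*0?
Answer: 280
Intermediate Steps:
H = 1
T = 1 (T = 1 - 9*0 = 1 + 0 = 1)
281 - T = 281 - 1*1 = 281 - 1 = 280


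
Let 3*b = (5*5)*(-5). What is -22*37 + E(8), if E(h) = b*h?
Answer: -3442/3 ≈ -1147.3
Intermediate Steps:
b = -125/3 (b = ((5*5)*(-5))/3 = (25*(-5))/3 = (⅓)*(-125) = -125/3 ≈ -41.667)
E(h) = -125*h/3
-22*37 + E(8) = -22*37 - 125/3*8 = -814 - 1000/3 = -3442/3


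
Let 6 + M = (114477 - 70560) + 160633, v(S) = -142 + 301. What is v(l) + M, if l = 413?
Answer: 204703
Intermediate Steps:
v(S) = 159
M = 204544 (M = -6 + ((114477 - 70560) + 160633) = -6 + (43917 + 160633) = -6 + 204550 = 204544)
v(l) + M = 159 + 204544 = 204703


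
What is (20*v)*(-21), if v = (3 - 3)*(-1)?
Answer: 0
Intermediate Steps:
v = 0 (v = 0*(-1) = 0)
(20*v)*(-21) = (20*0)*(-21) = 0*(-21) = 0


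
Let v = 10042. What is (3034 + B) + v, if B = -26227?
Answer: -13151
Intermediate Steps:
(3034 + B) + v = (3034 - 26227) + 10042 = -23193 + 10042 = -13151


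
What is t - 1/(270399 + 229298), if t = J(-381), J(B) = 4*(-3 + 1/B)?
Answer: -2286613853/190384557 ≈ -12.010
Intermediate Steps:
J(B) = -12 + 4/B (J(B) = 4*(-3 + 1/B) = -12 + 4/B)
t = -4576/381 (t = -12 + 4/(-381) = -12 + 4*(-1/381) = -12 - 4/381 = -4576/381 ≈ -12.010)
t - 1/(270399 + 229298) = -4576/381 - 1/(270399 + 229298) = -4576/381 - 1/499697 = -2286613853/190384557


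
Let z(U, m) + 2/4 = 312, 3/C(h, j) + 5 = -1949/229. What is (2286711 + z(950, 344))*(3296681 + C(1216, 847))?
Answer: 6664991473223245/884 ≈ 7.5396e+12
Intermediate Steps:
C(h, j) = -687/3094 (C(h, j) = 3/(-5 - 1949/229) = 3/(-3094/229) = 3*(-229/3094) = -687/3094)
z(U, m) = 623/2 (z(U, m) = -½ + 312 = 623/2)
(2286711 + z(950, 344))*(3296681 + C(1216, 847)) = (2286711 + 623/2)*(3296681 - 687/3094) = (4574045/2)*(10199930327/3094) = 6664991473223245/884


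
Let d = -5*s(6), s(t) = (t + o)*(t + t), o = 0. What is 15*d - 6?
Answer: -5406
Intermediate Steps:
s(t) = 2*t² (s(t) = (t + 0)*(t + t) = t*(2*t) = 2*t²)
d = -360 (d = -10*6² = -10*36 = -5*72 = -360)
15*d - 6 = 15*(-360) - 6 = -5400 - 6 = -5406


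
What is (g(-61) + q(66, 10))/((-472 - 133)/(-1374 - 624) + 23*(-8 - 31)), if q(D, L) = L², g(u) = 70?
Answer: -339660/1791601 ≈ -0.18958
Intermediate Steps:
(g(-61) + q(66, 10))/((-472 - 133)/(-1374 - 624) + 23*(-8 - 31)) = (70 + 10²)/((-472 - 133)/(-1374 - 624) + 23*(-8 - 31)) = (70 + 100)/(-605/(-1998) + 23*(-39)) = 170/(-605*(-1/1998) - 897) = 170/(605/1998 - 897) = 170/(-1791601/1998) = 170*(-1998/1791601) = -339660/1791601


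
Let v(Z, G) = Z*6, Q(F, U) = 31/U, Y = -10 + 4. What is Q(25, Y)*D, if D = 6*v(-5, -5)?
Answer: 930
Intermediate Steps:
Y = -6
v(Z, G) = 6*Z
D = -180 (D = 6*(6*(-5)) = 6*(-30) = -180)
Q(25, Y)*D = (31/(-6))*(-180) = (31*(-1/6))*(-180) = -31/6*(-180) = 930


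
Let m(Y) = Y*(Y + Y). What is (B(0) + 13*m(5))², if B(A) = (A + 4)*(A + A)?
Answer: 422500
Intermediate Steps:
m(Y) = 2*Y² (m(Y) = Y*(2*Y) = 2*Y²)
B(A) = 2*A*(4 + A) (B(A) = (4 + A)*(2*A) = 2*A*(4 + A))
(B(0) + 13*m(5))² = (2*0*(4 + 0) + 13*(2*5²))² = (2*0*4 + 13*(2*25))² = (0 + 13*50)² = (0 + 650)² = 650² = 422500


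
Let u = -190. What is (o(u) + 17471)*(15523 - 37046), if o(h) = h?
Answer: -371938963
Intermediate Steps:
(o(u) + 17471)*(15523 - 37046) = (-190 + 17471)*(15523 - 37046) = 17281*(-21523) = -371938963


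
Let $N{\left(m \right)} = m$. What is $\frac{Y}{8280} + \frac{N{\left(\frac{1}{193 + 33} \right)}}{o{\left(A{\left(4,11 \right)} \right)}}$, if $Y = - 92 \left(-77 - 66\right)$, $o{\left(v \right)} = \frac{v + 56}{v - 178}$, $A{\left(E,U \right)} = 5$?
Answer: $\frac{488957}{310185} \approx 1.5763$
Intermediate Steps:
$o{\left(v \right)} = \frac{56 + v}{-178 + v}$
$Y = 13156$ ($Y = \left(-92\right) \left(-143\right) = 13156$)
$\frac{Y}{8280} + \frac{N{\left(\frac{1}{193 + 33} \right)}}{o{\left(A{\left(4,11 \right)} \right)}} = \frac{13156}{8280} + \frac{1}{\left(193 + 33\right) \frac{56 + 5}{-178 + 5}} = 13156 \cdot \frac{1}{8280} + \frac{1}{226 \frac{1}{-173} \cdot 61} = \frac{143}{90} + \frac{1}{226 \left(\left(- \frac{1}{173}\right) 61\right)} = \frac{143}{90} + \frac{1}{226 \left(- \frac{61}{173}\right)} = \frac{143}{90} + \frac{1}{226} \left(- \frac{173}{61}\right) = \frac{143}{90} - \frac{173}{13786} = \frac{488957}{310185}$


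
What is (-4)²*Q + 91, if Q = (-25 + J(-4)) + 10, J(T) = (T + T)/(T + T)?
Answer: -133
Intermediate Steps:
J(T) = 1 (J(T) = (2*T)/((2*T)) = (2*T)*(1/(2*T)) = 1)
Q = -14 (Q = (-25 + 1) + 10 = -24 + 10 = -14)
(-4)²*Q + 91 = (-4)²*(-14) + 91 = 16*(-14) + 91 = -224 + 91 = -133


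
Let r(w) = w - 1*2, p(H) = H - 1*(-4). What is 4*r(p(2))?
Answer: 16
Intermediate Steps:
p(H) = 4 + H (p(H) = H + 4 = 4 + H)
r(w) = -2 + w (r(w) = w - 2 = -2 + w)
4*r(p(2)) = 4*(-2 + (4 + 2)) = 4*(-2 + 6) = 4*4 = 16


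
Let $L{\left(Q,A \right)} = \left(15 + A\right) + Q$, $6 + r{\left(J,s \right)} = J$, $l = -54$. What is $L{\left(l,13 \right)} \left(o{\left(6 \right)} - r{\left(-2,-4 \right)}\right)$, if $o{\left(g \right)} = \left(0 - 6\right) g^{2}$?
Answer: $5408$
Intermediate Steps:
$r{\left(J,s \right)} = -6 + J$
$L{\left(Q,A \right)} = 15 + A + Q$
$o{\left(g \right)} = - 6 g^{2}$ ($o{\left(g \right)} = \left(0 - 6\right) g^{2} = - 6 g^{2}$)
$L{\left(l,13 \right)} \left(o{\left(6 \right)} - r{\left(-2,-4 \right)}\right) = \left(15 + 13 - 54\right) \left(- 6 \cdot 6^{2} - \left(-6 - 2\right)\right) = - 26 \left(\left(-6\right) 36 - -8\right) = - 26 \left(-216 + 8\right) = \left(-26\right) \left(-208\right) = 5408$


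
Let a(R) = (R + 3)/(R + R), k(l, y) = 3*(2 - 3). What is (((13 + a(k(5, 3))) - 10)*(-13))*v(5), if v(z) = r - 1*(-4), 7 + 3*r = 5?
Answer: -130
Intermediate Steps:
r = -2/3 (r = -7/3 + (1/3)*5 = -7/3 + 5/3 = -2/3 ≈ -0.66667)
k(l, y) = -3 (k(l, y) = 3*(-1) = -3)
a(R) = (3 + R)/(2*R) (a(R) = (3 + R)/((2*R)) = (3 + R)*(1/(2*R)) = (3 + R)/(2*R))
v(z) = 10/3 (v(z) = -2/3 - 1*(-4) = -2/3 + 4 = 10/3)
(((13 + a(k(5, 3))) - 10)*(-13))*v(5) = (((13 + (1/2)*(3 - 3)/(-3)) - 10)*(-13))*(10/3) = (((13 + (1/2)*(-1/3)*0) - 10)*(-13))*(10/3) = (((13 + 0) - 10)*(-13))*(10/3) = ((13 - 10)*(-13))*(10/3) = (3*(-13))*(10/3) = -39*10/3 = -130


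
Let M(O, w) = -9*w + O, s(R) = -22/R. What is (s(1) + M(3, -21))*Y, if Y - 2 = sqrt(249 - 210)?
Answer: 340 + 170*sqrt(39) ≈ 1401.7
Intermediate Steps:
Y = 2 + sqrt(39) (Y = 2 + sqrt(249 - 210) = 2 + sqrt(39) ≈ 8.2450)
M(O, w) = O - 9*w
(s(1) + M(3, -21))*Y = (-22/1 + (3 - 9*(-21)))*(2 + sqrt(39)) = (-22*1 + (3 + 189))*(2 + sqrt(39)) = (-22 + 192)*(2 + sqrt(39)) = 170*(2 + sqrt(39)) = 340 + 170*sqrt(39)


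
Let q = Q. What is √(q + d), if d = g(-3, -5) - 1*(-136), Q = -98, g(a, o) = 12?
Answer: 5*√2 ≈ 7.0711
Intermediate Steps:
q = -98
d = 148 (d = 12 - 1*(-136) = 12 + 136 = 148)
√(q + d) = √(-98 + 148) = √50 = 5*√2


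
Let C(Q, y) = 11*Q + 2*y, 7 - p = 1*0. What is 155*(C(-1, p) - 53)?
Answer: -7750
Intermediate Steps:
p = 7 (p = 7 - 0 = 7 - 1*0 = 7 + 0 = 7)
C(Q, y) = 2*y + 11*Q
155*(C(-1, p) - 53) = 155*((2*7 + 11*(-1)) - 53) = 155*((14 - 11) - 53) = 155*(3 - 53) = 155*(-50) = -7750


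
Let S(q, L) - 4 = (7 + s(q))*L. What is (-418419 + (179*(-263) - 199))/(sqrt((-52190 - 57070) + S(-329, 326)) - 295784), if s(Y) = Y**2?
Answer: 17218141235/10931624383 + 465695*sqrt(8794898)/43726497532 ≈ 1.6067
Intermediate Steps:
S(q, L) = 4 + L*(7 + q**2) (S(q, L) = 4 + (7 + q**2)*L = 4 + L*(7 + q**2))
(-418419 + (179*(-263) - 199))/(sqrt((-52190 - 57070) + S(-329, 326)) - 295784) = (-418419 + (179*(-263) - 199))/(sqrt((-52190 - 57070) + (4 + 7*326 + 326*(-329)**2)) - 295784) = (-418419 + (-47077 - 199))/(sqrt(-109260 + (4 + 2282 + 326*108241)) - 295784) = (-418419 - 47276)/(sqrt(-109260 + (4 + 2282 + 35286566)) - 295784) = -465695/(sqrt(-109260 + 35288852) - 295784) = -465695/(sqrt(35179592) - 295784) = -465695/(2*sqrt(8794898) - 295784) = -465695/(-295784 + 2*sqrt(8794898))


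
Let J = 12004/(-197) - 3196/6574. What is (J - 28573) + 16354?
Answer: -7952050995/647539 ≈ -12280.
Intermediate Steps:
J = -39771954/647539 (J = 12004*(-1/197) - 3196*1/6574 = -12004/197 - 1598/3287 = -39771954/647539 ≈ -61.420)
(J - 28573) + 16354 = (-39771954/647539 - 28573) + 16354 = -18541903801/647539 + 16354 = -7952050995/647539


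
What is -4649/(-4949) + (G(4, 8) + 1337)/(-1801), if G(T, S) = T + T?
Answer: 1716444/8913149 ≈ 0.19257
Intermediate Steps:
G(T, S) = 2*T
-4649/(-4949) + (G(4, 8) + 1337)/(-1801) = -4649/(-4949) + (2*4 + 1337)/(-1801) = -4649*(-1/4949) + (8 + 1337)*(-1/1801) = 4649/4949 + 1345*(-1/1801) = 4649/4949 - 1345/1801 = 1716444/8913149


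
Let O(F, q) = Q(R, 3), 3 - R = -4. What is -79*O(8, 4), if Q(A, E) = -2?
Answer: 158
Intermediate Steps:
R = 7 (R = 3 - 1*(-4) = 3 + 4 = 7)
O(F, q) = -2
-79*O(8, 4) = -79*(-2) = 158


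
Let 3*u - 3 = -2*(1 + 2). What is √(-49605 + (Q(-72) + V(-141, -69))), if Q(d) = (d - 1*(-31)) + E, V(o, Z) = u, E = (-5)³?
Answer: 2*I*√12443 ≈ 223.1*I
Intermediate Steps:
E = -125
u = -1 (u = 1 + (-2*(1 + 2))/3 = 1 + (-2*3)/3 = 1 + (⅓)*(-6) = 1 - 2 = -1)
V(o, Z) = -1
Q(d) = -94 + d (Q(d) = (d - 1*(-31)) - 125 = (d + 31) - 125 = (31 + d) - 125 = -94 + d)
√(-49605 + (Q(-72) + V(-141, -69))) = √(-49605 + ((-94 - 72) - 1)) = √(-49605 + (-166 - 1)) = √(-49605 - 167) = √(-49772) = 2*I*√12443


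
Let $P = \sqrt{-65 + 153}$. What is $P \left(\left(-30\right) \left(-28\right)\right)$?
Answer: $1680 \sqrt{22} \approx 7879.9$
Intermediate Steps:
$P = 2 \sqrt{22}$ ($P = \sqrt{88} = 2 \sqrt{22} \approx 9.3808$)
$P \left(\left(-30\right) \left(-28\right)\right) = 2 \sqrt{22} \left(\left(-30\right) \left(-28\right)\right) = 2 \sqrt{22} \cdot 840 = 1680 \sqrt{22}$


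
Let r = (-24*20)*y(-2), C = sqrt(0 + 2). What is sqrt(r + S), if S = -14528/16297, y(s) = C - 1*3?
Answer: 4*sqrt(23888501134 - 7967766270*sqrt(2))/16297 ≈ 27.573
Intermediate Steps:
C = sqrt(2) ≈ 1.4142
y(s) = -3 + sqrt(2) (y(s) = sqrt(2) - 1*3 = sqrt(2) - 3 = -3 + sqrt(2))
S = -14528/16297 (S = -14528*1/16297 = -14528/16297 ≈ -0.89145)
r = 1440 - 480*sqrt(2) (r = (-24*20)*(-3 + sqrt(2)) = -480*(-3 + sqrt(2)) = 1440 - 480*sqrt(2) ≈ 761.18)
sqrt(r + S) = sqrt((1440 - 480*sqrt(2)) - 14528/16297) = sqrt(23453152/16297 - 480*sqrt(2))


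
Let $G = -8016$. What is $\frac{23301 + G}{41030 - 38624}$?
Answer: $\frac{5095}{802} \approx 6.3529$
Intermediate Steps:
$\frac{23301 + G}{41030 - 38624} = \frac{23301 - 8016}{41030 - 38624} = \frac{15285}{2406} = 15285 \cdot \frac{1}{2406} = \frac{5095}{802}$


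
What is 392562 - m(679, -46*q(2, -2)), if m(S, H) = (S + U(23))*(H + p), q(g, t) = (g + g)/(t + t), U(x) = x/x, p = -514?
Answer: 710802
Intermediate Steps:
U(x) = 1
q(g, t) = g/t (q(g, t) = (2*g)/((2*t)) = (2*g)*(1/(2*t)) = g/t)
m(S, H) = (1 + S)*(-514 + H) (m(S, H) = (S + 1)*(H - 514) = (1 + S)*(-514 + H))
392562 - m(679, -46*q(2, -2)) = 392562 - (-514 - 92/(-2) - 514*679 - 92/(-2)*679) = 392562 - (-514 - 92*(-1)/2 - 349006 - 92*(-1)/2*679) = 392562 - (-514 - 46*(-1) - 349006 - 46*(-1)*679) = 392562 - (-514 + 46 - 349006 + 46*679) = 392562 - (-514 + 46 - 349006 + 31234) = 392562 - 1*(-318240) = 392562 + 318240 = 710802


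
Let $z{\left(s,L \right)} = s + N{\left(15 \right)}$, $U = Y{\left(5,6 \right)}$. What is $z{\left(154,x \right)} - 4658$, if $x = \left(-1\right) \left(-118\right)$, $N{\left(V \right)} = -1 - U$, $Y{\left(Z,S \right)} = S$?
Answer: $-4511$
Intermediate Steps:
$U = 6$
$N{\left(V \right)} = -7$ ($N{\left(V \right)} = -1 - 6 = -7$)
$x = 118$
$z{\left(s,L \right)} = -7 + s$ ($z{\left(s,L \right)} = s - 7 = -7 + s$)
$z{\left(154,x \right)} - 4658 = \left(-7 + 154\right) - 4658 = 147 - 4658 = -4511$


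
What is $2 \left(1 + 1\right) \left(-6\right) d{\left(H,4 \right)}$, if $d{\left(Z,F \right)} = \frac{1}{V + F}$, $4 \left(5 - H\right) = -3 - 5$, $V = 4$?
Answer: $-3$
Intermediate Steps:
$H = 7$ ($H = 5 - \frac{-3 - 5}{4} = 5 - -2 = 5 + 2 = 7$)
$d{\left(Z,F \right)} = \frac{1}{4 + F}$
$2 \left(1 + 1\right) \left(-6\right) d{\left(H,4 \right)} = \frac{2 \left(1 + 1\right) \left(-6\right)}{4 + 4} = \frac{2 \cdot 2 \left(-6\right)}{8} = 4 \left(-6\right) \frac{1}{8} = \left(-24\right) \frac{1}{8} = -3$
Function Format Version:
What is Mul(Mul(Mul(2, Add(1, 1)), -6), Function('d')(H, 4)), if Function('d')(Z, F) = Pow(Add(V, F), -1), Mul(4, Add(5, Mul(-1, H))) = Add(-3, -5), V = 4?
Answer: -3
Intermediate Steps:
H = 7 (H = Add(5, Mul(Rational(-1, 4), Add(-3, -5))) = Add(5, Mul(Rational(-1, 4), -8)) = Add(5, 2) = 7)
Function('d')(Z, F) = Pow(Add(4, F), -1)
Mul(Mul(Mul(2, Add(1, 1)), -6), Function('d')(H, 4)) = Mul(Mul(Mul(2, Add(1, 1)), -6), Pow(Add(4, 4), -1)) = Mul(Mul(Mul(2, 2), -6), Pow(8, -1)) = Mul(Mul(4, -6), Rational(1, 8)) = Mul(-24, Rational(1, 8)) = -3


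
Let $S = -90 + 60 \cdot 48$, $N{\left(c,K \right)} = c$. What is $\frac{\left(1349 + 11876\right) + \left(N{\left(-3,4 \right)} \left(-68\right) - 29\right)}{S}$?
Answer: $\frac{1340}{279} \approx 4.8029$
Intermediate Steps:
$S = 2790$ ($S = -90 + 2880 = 2790$)
$\frac{\left(1349 + 11876\right) + \left(N{\left(-3,4 \right)} \left(-68\right) - 29\right)}{S} = \frac{\left(1349 + 11876\right) - -175}{2790} = \left(13225 + \left(204 - 29\right)\right) \frac{1}{2790} = \left(13225 + 175\right) \frac{1}{2790} = 13400 \cdot \frac{1}{2790} = \frac{1340}{279}$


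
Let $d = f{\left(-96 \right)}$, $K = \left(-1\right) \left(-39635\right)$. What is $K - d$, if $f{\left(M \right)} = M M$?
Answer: $30419$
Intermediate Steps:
$f{\left(M \right)} = M^{2}$
$K = 39635$
$d = 9216$ ($d = \left(-96\right)^{2} = 9216$)
$K - d = 39635 - 9216 = 30419$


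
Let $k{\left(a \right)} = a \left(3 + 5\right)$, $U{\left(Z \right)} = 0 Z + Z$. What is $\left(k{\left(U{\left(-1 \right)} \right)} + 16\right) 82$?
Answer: $656$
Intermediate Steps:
$U{\left(Z \right)} = Z$ ($U{\left(Z \right)} = 0 + Z = Z$)
$k{\left(a \right)} = 8 a$ ($k{\left(a \right)} = a 8 = 8 a$)
$\left(k{\left(U{\left(-1 \right)} \right)} + 16\right) 82 = \left(8 \left(-1\right) + 16\right) 82 = \left(-8 + 16\right) 82 = 8 \cdot 82 = 656$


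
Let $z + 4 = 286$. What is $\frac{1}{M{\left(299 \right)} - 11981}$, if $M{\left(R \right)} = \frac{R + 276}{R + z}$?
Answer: $- \frac{581}{6960386} \approx -8.3472 \cdot 10^{-5}$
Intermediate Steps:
$z = 282$ ($z = -4 + 286 = 282$)
$M{\left(R \right)} = \frac{276 + R}{282 + R}$ ($M{\left(R \right)} = \frac{R + 276}{R + 282} = \frac{276 + R}{282 + R}$)
$\frac{1}{M{\left(299 \right)} - 11981} = \frac{1}{\frac{276 + 299}{282 + 299} - 11981} = \frac{1}{\frac{1}{581} \cdot 575 - 11981} = \frac{1}{\frac{575}{581} - 11981} = \frac{1}{- \frac{6960386}{581}} = - \frac{581}{6960386}$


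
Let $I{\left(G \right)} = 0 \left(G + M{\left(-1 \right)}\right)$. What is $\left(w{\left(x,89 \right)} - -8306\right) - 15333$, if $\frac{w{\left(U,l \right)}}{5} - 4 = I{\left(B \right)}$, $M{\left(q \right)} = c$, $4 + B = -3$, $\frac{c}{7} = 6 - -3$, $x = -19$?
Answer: $-7007$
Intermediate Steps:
$c = 63$ ($c = 7 \left(6 - -3\right) = 7 \left(6 + 3\right) = 7 \cdot 9 = 63$)
$B = -7$ ($B = -4 - 3 = -7$)
$M{\left(q \right)} = 63$
$I{\left(G \right)} = 0$ ($I{\left(G \right)} = 0 \left(G + 63\right) = 0 \left(63 + G\right) = 0$)
$w{\left(U,l \right)} = 20$ ($w{\left(U,l \right)} = 20 + 5 \cdot 0 = 20 + 0 = 20$)
$\left(w{\left(x,89 \right)} - -8306\right) - 15333 = \left(20 - -8306\right) - 15333 = \left(20 + 8306\right) - 15333 = 8326 - 15333 = -7007$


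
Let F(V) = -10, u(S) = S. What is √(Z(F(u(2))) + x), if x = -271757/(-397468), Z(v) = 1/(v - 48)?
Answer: √22137412605817/5763286 ≈ 0.81638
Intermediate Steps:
Z(v) = 1/(-48 + v)
x = 271757/397468 (x = -271757*(-1/397468) = 271757/397468 ≈ 0.68372)
√(Z(F(u(2))) + x) = √(1/(-48 - 10) + 271757/397468) = √(1/(-58) + 271757/397468) = √(-1/58 + 271757/397468) = √(7682219/11526572) = √22137412605817/5763286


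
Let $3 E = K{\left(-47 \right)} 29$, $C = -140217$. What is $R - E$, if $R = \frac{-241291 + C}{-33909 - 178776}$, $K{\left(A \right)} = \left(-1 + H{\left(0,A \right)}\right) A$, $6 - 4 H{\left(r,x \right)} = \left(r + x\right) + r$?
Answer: $\frac{1578796799}{283580} \approx 5567.4$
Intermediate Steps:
$H{\left(r,x \right)} = \frac{3}{2} - \frac{r}{2} - \frac{x}{4}$ ($H{\left(r,x \right)} = \frac{3}{2} - \frac{\left(r + x\right) + r}{4} = \frac{3}{2} - \frac{x + 2 r}{4} = \frac{3}{2} - \left(\frac{r}{2} + \frac{x}{4}\right) = \frac{3}{2} - \frac{r}{2} - \frac{x}{4}$)
$K{\left(A \right)} = A \left(\frac{1}{2} - \frac{A}{4}\right)$ ($K{\left(A \right)} = \left(-1 - \left(- \frac{3}{2} + \frac{A}{4}\right)\right) A = \left(\frac{1}{2} - \frac{A}{4}\right) A = A \left(\frac{1}{2} - \frac{A}{4}\right)$)
$R = \frac{381508}{212685}$ ($R = \frac{-241291 - 140217}{-33909 - 178776} = - \frac{381508}{-212685} = \left(-381508\right) \left(- \frac{1}{212685}\right) = \frac{381508}{212685} \approx 1.7938$)
$E = - \frac{66787}{12}$ ($E = \frac{\frac{1}{4} \left(-47\right) \left(2 - -47\right) 29}{3} = \frac{\frac{1}{4} \left(-47\right) \left(2 + 47\right) 29}{3} = \frac{\frac{1}{4} \left(-47\right) 49 \cdot 29}{3} = \frac{\left(- \frac{2303}{4}\right) 29}{3} = \frac{1}{3} \left(- \frac{66787}{4}\right) = - \frac{66787}{12} \approx -5565.6$)
$R - E = \frac{381508}{212685} - - \frac{66787}{12} = \frac{381508}{212685} + \frac{66787}{12} = \frac{1578796799}{283580}$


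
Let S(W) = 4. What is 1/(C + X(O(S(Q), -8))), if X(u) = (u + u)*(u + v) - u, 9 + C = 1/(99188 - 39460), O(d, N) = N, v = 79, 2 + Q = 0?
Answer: -59728/67910735 ≈ -0.00087951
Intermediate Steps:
Q = -2 (Q = -2 + 0 = -2)
C = -537551/59728 (C = -9 + 1/(99188 - 39460) = -9 + 1/59728 = -537551/59728 ≈ -9.0000)
X(u) = -u + 2*u*(79 + u) (X(u) = (u + u)*(u + 79) - u = (2*u)*(79 + u) - u = 2*u*(79 + u) - u = -u + 2*u*(79 + u))
1/(C + X(O(S(Q), -8))) = 1/(-537551/59728 - 8*(157 + 2*(-8))) = 1/(-537551/59728 - 8*(157 - 16)) = 1/(-537551/59728 - 8*141) = 1/(-537551/59728 - 1128) = 1/(-67910735/59728) = -59728/67910735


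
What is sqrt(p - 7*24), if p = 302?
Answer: sqrt(134) ≈ 11.576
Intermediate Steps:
sqrt(p - 7*24) = sqrt(302 - 7*24) = sqrt(302 - 168) = sqrt(134)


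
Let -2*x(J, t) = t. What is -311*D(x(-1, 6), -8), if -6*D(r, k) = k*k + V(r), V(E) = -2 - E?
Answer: 20215/6 ≈ 3369.2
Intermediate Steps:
x(J, t) = -t/2
D(r, k) = 1/3 - k**2/6 + r/6 (D(r, k) = -(k*k + (-2 - r))/6 = -(k**2 + (-2 - r))/6 = -(-2 + k**2 - r)/6 = 1/3 - k**2/6 + r/6)
-311*D(x(-1, 6), -8) = -311*(1/3 - 1/6*(-8)**2 + (-1/2*6)/6) = -311*(1/3 - 1/6*64 + (1/6)*(-3)) = -311*(1/3 - 32/3 - 1/2) = -311*(-65/6) = 20215/6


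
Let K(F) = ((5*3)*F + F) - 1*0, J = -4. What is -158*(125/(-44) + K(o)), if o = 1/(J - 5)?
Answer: 144491/198 ≈ 729.75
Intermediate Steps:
o = -⅑ (o = 1/(-4 - 5) = 1/(-9) = -⅑ ≈ -0.11111)
K(F) = 16*F (K(F) = (15*F + F) + 0 = 16*F + 0 = 16*F)
-158*(125/(-44) + K(o)) = -158*(125/(-44) + 16*(-⅑)) = -158*(125*(-1/44) - 16/9) = -158*(-125/44 - 16/9) = -158*(-1829/396) = 144491/198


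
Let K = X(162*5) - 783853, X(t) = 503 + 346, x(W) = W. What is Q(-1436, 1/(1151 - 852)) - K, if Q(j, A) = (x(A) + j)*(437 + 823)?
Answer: -306879184/299 ≈ -1.0264e+6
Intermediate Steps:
X(t) = 849
K = -783004 (K = 849 - 783853 = -783004)
Q(j, A) = 1260*A + 1260*j (Q(j, A) = (A + j)*(437 + 823) = (A + j)*1260 = 1260*A + 1260*j)
Q(-1436, 1/(1151 - 852)) - K = (1260/(1151 - 852) + 1260*(-1436)) - 1*(-783004) = (1260/299 - 1809360) + 783004 = -540997380/299 + 783004 = -306879184/299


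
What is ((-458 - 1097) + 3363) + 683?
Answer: 2491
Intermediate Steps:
((-458 - 1097) + 3363) + 683 = (-1555 + 3363) + 683 = 1808 + 683 = 2491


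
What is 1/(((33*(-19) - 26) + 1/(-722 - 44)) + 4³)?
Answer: -766/451175 ≈ -0.0016978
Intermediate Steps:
1/(((33*(-19) - 26) + 1/(-722 - 44)) + 4³) = 1/(((-627 - 26) + 1/(-766)) + 64) = 1/((-653 - 1/766) + 64) = 1/(-500199/766 + 64) = 1/(-451175/766) = -766/451175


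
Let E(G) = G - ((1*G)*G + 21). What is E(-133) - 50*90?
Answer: -22343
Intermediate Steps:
E(G) = -21 + G - G**2 (E(G) = G - (G*G + 21) = G - (G**2 + 21) = G - (21 + G**2) = G + (-21 - G**2) = -21 + G - G**2)
E(-133) - 50*90 = (-21 - 133 - 1*(-133)**2) - 50*90 = (-21 - 133 - 1*17689) - 4500 = (-21 - 133 - 17689) - 4500 = -17843 - 4500 = -22343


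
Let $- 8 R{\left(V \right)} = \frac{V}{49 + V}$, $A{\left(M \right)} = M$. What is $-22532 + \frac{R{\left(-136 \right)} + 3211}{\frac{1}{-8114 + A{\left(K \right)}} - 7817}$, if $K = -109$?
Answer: $- \frac{10500647385279}{466024142} \approx -22532.0$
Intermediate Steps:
$R{\left(V \right)} = - \frac{V}{8 \left(49 + V\right)}$ ($R{\left(V \right)} = - \frac{V \frac{1}{49 + V}}{8} = - \frac{V}{8 \left(49 + V\right)}$)
$-22532 + \frac{R{\left(-136 \right)} + 3211}{\frac{1}{-8114 + A{\left(K \right)}} - 7817} = -22532 + \frac{\left(-1\right) \left(-136\right) \frac{1}{392 + 8 \left(-136\right)} + 3211}{\frac{1}{-8114 - 109} - 7817} = -22532 + \frac{\left(-1\right) \left(-136\right) \frac{1}{392 - 1088} + 3211}{\frac{1}{-8223} - 7817} = -22532 + \frac{\left(-1\right) \left(-136\right) \frac{1}{-696} + 3211}{- \frac{1}{8223} - 7817} = -22532 + \frac{\left(-1\right) \left(-136\right) \left(- \frac{1}{696}\right) + 3211}{- \frac{64279192}{8223}} = -22532 + \left(- \frac{17}{87} + 3211\right) \left(- \frac{8223}{64279192}\right) = -22532 + \frac{279340}{87} \left(- \frac{8223}{64279192}\right) = -22532 - \frac{191417735}{466024142} = - \frac{10500647385279}{466024142}$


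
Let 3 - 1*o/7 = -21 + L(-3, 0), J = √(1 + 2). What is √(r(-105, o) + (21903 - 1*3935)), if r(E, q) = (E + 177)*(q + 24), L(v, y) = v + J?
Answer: 2*√(8326 - 126*√3) ≈ 180.09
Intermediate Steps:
J = √3 ≈ 1.7320
L(v, y) = v + √3
o = 189 - 7*√3 (o = 21 - 7*(-21 + (-3 + √3)) = 21 - 7*(-24 + √3) = 21 + (168 - 7*√3) = 189 - 7*√3 ≈ 176.88)
r(E, q) = (24 + q)*(177 + E) (r(E, q) = (177 + E)*(24 + q) = (24 + q)*(177 + E))
√(r(-105, o) + (21903 - 1*3935)) = √((4248 + 24*(-105) + 177*(189 - 7*√3) - 105*(189 - 7*√3)) + (21903 - 1*3935)) = √((4248 - 2520 + (33453 - 1239*√3) + (-19845 + 735*√3)) + (21903 - 3935)) = √((15336 - 504*√3) + 17968) = √(33304 - 504*√3)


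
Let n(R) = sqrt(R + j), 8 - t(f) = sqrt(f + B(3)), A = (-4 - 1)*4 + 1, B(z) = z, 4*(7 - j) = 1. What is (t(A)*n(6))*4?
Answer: 8*sqrt(51)*(2 - I) ≈ 114.26 - 57.131*I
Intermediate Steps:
j = 27/4 (j = 7 - 1/4*1 = 7 - 1/4 = 27/4 ≈ 6.7500)
A = -19 (A = -5*4 + 1 = -20 + 1 = -19)
t(f) = 8 - sqrt(3 + f) (t(f) = 8 - sqrt(f + 3) = 8 - sqrt(3 + f))
n(R) = sqrt(27/4 + R) (n(R) = sqrt(R + 27/4) = sqrt(27/4 + R))
(t(A)*n(6))*4 = ((8 - sqrt(3 - 19))*(sqrt(27 + 4*6)/2))*4 = ((8 - sqrt(-16))*(sqrt(27 + 24)/2))*4 = ((8 - 4*I)*(sqrt(51)/2))*4 = (sqrt(51)*(8 - 4*I)/2)*4 = 2*sqrt(51)*(8 - 4*I)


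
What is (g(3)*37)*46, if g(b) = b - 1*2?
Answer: 1702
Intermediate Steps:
g(b) = -2 + b (g(b) = b - 2 = -2 + b)
(g(3)*37)*46 = ((-2 + 3)*37)*46 = (1*37)*46 = 37*46 = 1702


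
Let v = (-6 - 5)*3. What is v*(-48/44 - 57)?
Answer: 1917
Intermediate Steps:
v = -33 (v = -11*3 = -33)
v*(-48/44 - 57) = -33*(-48/44 - 57) = -33*(-48*1/44 - 57) = -33*(-12/11 - 57) = -33*(-639/11) = 1917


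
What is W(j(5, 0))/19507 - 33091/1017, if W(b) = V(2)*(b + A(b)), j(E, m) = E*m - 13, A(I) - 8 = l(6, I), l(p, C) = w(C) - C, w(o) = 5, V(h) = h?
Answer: -645479695/19838619 ≈ -32.536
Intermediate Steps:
l(p, C) = 5 - C
A(I) = 13 - I (A(I) = 8 + (5 - I) = 13 - I)
j(E, m) = -13 + E*m
W(b) = 26 (W(b) = 2*(b + (13 - b)) = 2*13 = 26)
W(j(5, 0))/19507 - 33091/1017 = 26/19507 - 33091/1017 = -645479695/19838619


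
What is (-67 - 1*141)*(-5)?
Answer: 1040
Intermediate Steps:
(-67 - 1*141)*(-5) = (-67 - 141)*(-5) = -208*(-5) = 1040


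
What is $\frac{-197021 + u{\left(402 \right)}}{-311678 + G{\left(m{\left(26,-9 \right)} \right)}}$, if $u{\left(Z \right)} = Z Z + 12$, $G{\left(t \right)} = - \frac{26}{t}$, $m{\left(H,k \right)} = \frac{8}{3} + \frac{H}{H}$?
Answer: $\frac{389455}{3428536} \approx 0.11359$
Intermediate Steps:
$m{\left(H,k \right)} = \frac{11}{3}$ ($m{\left(H,k \right)} = 8 \cdot \frac{1}{3} + 1 = \frac{8}{3} + 1 = \frac{11}{3}$)
$u{\left(Z \right)} = 12 + Z^{2}$ ($u{\left(Z \right)} = Z^{2} + 12 = 12 + Z^{2}$)
$\frac{-197021 + u{\left(402 \right)}}{-311678 + G{\left(m{\left(26,-9 \right)} \right)}} = \frac{-197021 + \left(12 + 402^{2}\right)}{-311678 - \frac{26}{\frac{11}{3}}} = \frac{-197021 + \left(12 + 161604\right)}{-311678 - \frac{78}{11}} = \frac{-197021 + 161616}{-311678 - \frac{78}{11}} = - \frac{35405}{- \frac{3428536}{11}} = \left(-35405\right) \left(- \frac{11}{3428536}\right) = \frac{389455}{3428536}$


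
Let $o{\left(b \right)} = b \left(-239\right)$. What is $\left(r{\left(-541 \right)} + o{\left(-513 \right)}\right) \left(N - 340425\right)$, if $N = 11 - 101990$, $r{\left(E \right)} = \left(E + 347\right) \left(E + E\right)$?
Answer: $-147105966060$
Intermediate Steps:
$r{\left(E \right)} = 2 E \left(347 + E\right)$ ($r{\left(E \right)} = \left(347 + E\right) 2 E = 2 E \left(347 + E\right)$)
$o{\left(b \right)} = - 239 b$
$N = -101979$ ($N = 11 - 101990 = -101979$)
$\left(r{\left(-541 \right)} + o{\left(-513 \right)}\right) \left(N - 340425\right) = \left(2 \left(-541\right) \left(347 - 541\right) - -122607\right) \left(-101979 - 340425\right) = \left(2 \left(-541\right) \left(-194\right) + 122607\right) \left(-442404\right) = \left(209908 + 122607\right) \left(-442404\right) = 332515 \left(-442404\right) = -147105966060$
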